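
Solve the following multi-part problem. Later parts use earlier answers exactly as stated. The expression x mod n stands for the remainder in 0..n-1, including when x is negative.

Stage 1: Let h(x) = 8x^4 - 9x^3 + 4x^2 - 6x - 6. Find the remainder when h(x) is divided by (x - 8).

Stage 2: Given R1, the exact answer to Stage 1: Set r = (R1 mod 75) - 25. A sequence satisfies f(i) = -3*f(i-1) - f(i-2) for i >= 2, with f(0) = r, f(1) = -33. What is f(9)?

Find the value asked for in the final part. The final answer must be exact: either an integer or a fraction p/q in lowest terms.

Stage 1: remainder = value at the root: 8*(8)^4 - 9*(8)^3 + 4*(8)^2 - 6*(8)^1 - 6 = (32768) + (-4608) + (256) + (-48) + (-6) = 28362; answer 28362
Stage 2: R1 = 28362; r = -13; f(2) = -3*(-33) - 1*(-13) = 112; iterating: f(2)=112, f(3)=-303, f(4)=797, f(5)=-2088, f(6)=5467, f(7)=-14313, f(8)=37472, f(9)=-98103; answer -98103

-98103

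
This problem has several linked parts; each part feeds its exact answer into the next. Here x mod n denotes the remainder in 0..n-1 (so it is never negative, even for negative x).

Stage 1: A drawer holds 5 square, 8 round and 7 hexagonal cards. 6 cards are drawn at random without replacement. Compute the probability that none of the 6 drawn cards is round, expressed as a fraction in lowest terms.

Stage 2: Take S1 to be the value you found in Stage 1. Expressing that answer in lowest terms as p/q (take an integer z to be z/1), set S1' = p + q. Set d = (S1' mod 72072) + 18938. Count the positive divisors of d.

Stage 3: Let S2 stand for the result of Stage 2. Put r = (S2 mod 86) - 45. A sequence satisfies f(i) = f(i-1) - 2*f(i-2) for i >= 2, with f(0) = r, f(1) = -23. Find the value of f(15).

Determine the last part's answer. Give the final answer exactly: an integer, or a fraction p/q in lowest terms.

-4687

Stage 1: total draws C(20,6) = 38760; favorable C(12,6) = 924; P = 77/3230; answer 77/3230
Stage 2: S1 = 77/3230; threaded value p + q = 3307; d = 22245; 22245 = 3 * 5 * 1483; number of divisors = (1+1) * (1+1) * (1+1) = 8; answer 8
Stage 3: S2 = 8; r = -37; f(2) = 1*(-23) - 2*(-37) = 51; iterating: f(2)=51, f(3)=97, f(4)=-5, f(5)=-199, f(6)=-189, f(7)=209, f(8)=587, f(9)=169, f(10)=-1005, f(11)=-1343, f(12)=667, f(13)=3353, f(14)=2019, f(15)=-4687; answer -4687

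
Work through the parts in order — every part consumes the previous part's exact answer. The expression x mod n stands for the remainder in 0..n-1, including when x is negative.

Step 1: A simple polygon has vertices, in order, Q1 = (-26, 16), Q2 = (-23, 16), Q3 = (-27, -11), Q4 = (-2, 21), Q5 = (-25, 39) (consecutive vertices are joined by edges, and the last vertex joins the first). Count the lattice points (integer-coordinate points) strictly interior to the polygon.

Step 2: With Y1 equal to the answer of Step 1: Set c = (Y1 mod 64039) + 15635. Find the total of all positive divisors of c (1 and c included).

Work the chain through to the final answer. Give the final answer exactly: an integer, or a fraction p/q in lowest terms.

Step 1: cross terms: (-26*16 - -23*16)=-48, (-23*-11 - -27*16)=685, (-27*21 - -2*-11)=-589, (-2*39 - -25*21)=447, (-25*16 - -26*39)=614; twice the area = |1109| = 1109; area = 1109/2; boundary points = 3 + 1 + 1 + 1 + 1 = 7; strictly interior points = area - boundary/2 + 1 = 552; answer 552
Step 2: Y1 = 552; c = 16187; 16187 is prime, so its only divisors are 1 and 16187; sigma = 1 + 16187 = 16188; answer 16188

16188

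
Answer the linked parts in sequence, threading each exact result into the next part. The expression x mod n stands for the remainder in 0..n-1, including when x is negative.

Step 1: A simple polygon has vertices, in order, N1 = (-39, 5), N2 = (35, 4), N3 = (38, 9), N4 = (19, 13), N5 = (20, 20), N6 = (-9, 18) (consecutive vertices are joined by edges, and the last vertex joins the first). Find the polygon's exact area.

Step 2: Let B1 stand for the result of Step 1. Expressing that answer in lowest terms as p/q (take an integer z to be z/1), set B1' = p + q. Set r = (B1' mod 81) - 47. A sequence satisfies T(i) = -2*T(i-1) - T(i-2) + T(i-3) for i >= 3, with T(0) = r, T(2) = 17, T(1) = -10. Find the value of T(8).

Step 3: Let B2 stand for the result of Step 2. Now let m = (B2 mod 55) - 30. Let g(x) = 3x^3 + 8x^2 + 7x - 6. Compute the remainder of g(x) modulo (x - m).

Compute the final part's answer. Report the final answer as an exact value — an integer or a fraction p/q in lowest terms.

Step 1: cross terms: (-39*4 - 35*5)=-331, (35*9 - 38*4)=163, (38*13 - 19*9)=323, (19*20 - 20*13)=120, (20*18 - -9*20)=540, (-9*5 - -39*18)=657; twice the area = |1472| = 1472; area = 736; answer 736
Step 2: B1 = 736; threaded value p + q = 737; r = -39; T(3) = -2*(17) - 1*(-10) + 1*(-39) = -63; iterating: T(3)=-63, T(4)=99, T(5)=-118, T(6)=74, T(7)=69, T(8)=-330; answer -330
Step 3: B2 = -330; m = -30; remainder = value at the root: 3*(-30)^3 + 8*(-30)^2 + 7*(-30)^1 - 6 = (-81000) + (7200) + (-210) + (-6) = -74016; answer -74016

-74016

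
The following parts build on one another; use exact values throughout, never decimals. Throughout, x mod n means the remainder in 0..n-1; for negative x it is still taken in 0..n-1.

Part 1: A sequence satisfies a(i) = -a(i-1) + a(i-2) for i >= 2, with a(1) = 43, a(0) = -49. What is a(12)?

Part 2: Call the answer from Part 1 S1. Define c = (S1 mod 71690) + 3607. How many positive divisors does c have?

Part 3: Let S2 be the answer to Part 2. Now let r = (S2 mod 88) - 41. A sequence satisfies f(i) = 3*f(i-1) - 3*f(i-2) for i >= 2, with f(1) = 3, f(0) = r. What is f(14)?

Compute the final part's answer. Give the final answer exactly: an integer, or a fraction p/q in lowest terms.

Part 1: a(2) = -1*(43) + 1*(-49) = -92; iterating: a(2)=-92, a(3)=135, a(4)=-227, a(5)=362, a(6)=-589, a(7)=951, a(8)=-1540, a(9)=2491, a(10)=-4031, a(11)=6522, a(12)=-10553; answer -10553
Part 2: S1 = -10553; c = 64744; 64744 = 2^3 * 8093; number of divisors = (3+1) * (1+1) = 8; answer 8
Part 3: S2 = 8; r = -33; f(2) = 3*(3) - 3*(-33) = 108; iterating: f(2)=108, f(3)=315, f(4)=621, f(5)=918, f(6)=891, f(7)=-81, f(8)=-2916, f(9)=-8505, f(10)=-16767, f(11)=-24786, f(12)=-24057, f(13)=2187, f(14)=78732; answer 78732

78732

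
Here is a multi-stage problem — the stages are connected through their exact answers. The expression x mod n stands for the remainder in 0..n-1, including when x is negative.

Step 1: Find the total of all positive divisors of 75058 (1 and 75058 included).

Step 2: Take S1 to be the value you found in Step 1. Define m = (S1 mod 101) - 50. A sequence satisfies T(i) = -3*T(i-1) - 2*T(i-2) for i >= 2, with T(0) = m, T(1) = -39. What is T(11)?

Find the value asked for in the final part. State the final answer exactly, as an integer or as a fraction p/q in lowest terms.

Step 1: 75058 = 2 * 37529; sigma = (1 + 2) * (1 + 37529) = 3 * 37530 = 112590; answer 112590
Step 2: S1 = 112590; m = 26; T(2) = -3*(-39) - 2*(26) = 65; iterating: T(2)=65, T(3)=-117, T(4)=221, T(5)=-429, T(6)=845, T(7)=-1677, T(8)=3341, T(9)=-6669, T(10)=13325, T(11)=-26637; answer -26637

-26637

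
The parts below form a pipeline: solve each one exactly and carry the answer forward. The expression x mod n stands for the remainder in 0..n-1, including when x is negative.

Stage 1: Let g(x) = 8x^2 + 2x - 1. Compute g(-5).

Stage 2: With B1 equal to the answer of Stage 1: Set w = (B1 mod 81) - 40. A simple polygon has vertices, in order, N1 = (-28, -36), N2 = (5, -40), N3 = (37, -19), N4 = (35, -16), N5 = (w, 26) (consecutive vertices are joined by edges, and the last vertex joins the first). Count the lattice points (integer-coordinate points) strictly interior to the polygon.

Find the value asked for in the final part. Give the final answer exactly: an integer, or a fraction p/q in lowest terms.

2324

Stage 1: 8*(-5)^2 + 2*(-5)^1 - 1 = (200) + (-10) + (-1) = 189; answer 189
Stage 2: B1 = 189; w = -13; cross terms: (-28*-40 - 5*-36)=1300, (5*-19 - 37*-40)=1385, (37*-16 - 35*-19)=73, (35*26 - -13*-16)=702, (-13*-36 - -28*26)=1196; twice the area = |4656| = 4656; area = 2328; boundary points = 1 + 1 + 1 + 6 + 1 = 10; strictly interior points = area - boundary/2 + 1 = 2324; answer 2324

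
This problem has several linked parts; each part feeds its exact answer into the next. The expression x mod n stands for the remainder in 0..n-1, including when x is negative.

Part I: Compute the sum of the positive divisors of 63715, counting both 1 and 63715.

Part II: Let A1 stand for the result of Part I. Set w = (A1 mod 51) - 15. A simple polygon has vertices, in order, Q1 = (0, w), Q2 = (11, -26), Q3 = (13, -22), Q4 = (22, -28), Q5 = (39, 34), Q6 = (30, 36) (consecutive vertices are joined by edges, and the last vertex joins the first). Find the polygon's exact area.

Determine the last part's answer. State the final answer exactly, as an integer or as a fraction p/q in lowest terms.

1220

Part I: 63715 = 5 * 12743; sigma = (1 + 5) * (1 + 12743) = 6 * 12744 = 76464; answer 76464
Part II: A1 = 76464; w = 0; cross terms: (0*-26 - 11*0)=0, (11*-22 - 13*-26)=96, (13*-28 - 22*-22)=120, (22*34 - 39*-28)=1840, (39*36 - 30*34)=384, (30*0 - 0*36)=0; twice the area = |2440| = 2440; area = 1220; answer 1220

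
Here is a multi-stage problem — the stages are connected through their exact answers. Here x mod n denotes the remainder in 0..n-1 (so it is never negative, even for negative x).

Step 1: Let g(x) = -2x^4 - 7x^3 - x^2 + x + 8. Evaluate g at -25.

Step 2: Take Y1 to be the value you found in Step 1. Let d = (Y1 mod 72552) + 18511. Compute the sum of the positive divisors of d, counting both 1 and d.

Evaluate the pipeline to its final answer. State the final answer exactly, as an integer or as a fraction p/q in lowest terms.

161460

Step 1: -2*(-25)^4 - 7*(-25)^3 - 1*(-25)^2 + 1*(-25)^1 + 8 = (-781250) + (109375) + (-625) + (-25) + (8) = -672517; answer -672517
Step 2: Y1 = -672517; d = 71514; 71514 = 2 * 3^2 * 29 * 137; sigma = (1 + 2) * (1 + 3 + 9) * (1 + 29) * (1 + 137) = 3 * 13 * 30 * 138 = 161460; answer 161460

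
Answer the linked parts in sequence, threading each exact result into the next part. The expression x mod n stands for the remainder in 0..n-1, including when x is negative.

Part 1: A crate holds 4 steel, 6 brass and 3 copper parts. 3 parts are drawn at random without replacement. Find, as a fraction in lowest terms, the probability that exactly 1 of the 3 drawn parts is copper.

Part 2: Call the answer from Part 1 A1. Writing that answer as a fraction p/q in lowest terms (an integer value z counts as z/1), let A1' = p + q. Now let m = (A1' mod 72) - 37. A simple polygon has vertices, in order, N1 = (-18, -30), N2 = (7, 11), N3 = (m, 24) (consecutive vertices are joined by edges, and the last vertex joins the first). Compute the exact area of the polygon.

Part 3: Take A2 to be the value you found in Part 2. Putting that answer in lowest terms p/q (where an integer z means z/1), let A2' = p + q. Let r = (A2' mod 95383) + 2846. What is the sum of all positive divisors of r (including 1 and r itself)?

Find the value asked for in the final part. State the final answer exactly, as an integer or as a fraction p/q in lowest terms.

4394

Part 1: total draws C(13,3) = 286; favorable C(3,1)*C(10,2) = 135; P = 135/286; answer 135/286
Part 2: A1 = 135/286; threaded value p + q = 421; m = 24; cross terms: (-18*11 - 7*-30)=12, (7*24 - 24*11)=-96, (24*-30 - -18*24)=-288; twice the area = |-372| = 372; area = 186; answer 186
Part 3: A2 = 186; threaded value p + q = 187; r = 3033; 3033 = 3^2 * 337; sigma = (1 + 3 + 9) * (1 + 337) = 13 * 338 = 4394; answer 4394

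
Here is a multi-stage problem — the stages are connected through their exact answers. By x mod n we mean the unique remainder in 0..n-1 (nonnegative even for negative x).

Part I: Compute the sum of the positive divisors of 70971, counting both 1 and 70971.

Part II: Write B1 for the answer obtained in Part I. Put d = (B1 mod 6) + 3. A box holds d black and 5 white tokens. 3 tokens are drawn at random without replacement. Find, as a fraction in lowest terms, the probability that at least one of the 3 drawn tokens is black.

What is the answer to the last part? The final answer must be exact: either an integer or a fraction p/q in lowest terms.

23/28

Part I: 70971 = 3 * 41 * 577; sigma = (1 + 3) * (1 + 41) * (1 + 577) = 4 * 42 * 578 = 97104; answer 97104
Part II: B1 = 97104; d = 3; total draws C(8,3) = 56; complement C(5,3) = 10; favorable 56 - 10 = 46; P = 23/28; answer 23/28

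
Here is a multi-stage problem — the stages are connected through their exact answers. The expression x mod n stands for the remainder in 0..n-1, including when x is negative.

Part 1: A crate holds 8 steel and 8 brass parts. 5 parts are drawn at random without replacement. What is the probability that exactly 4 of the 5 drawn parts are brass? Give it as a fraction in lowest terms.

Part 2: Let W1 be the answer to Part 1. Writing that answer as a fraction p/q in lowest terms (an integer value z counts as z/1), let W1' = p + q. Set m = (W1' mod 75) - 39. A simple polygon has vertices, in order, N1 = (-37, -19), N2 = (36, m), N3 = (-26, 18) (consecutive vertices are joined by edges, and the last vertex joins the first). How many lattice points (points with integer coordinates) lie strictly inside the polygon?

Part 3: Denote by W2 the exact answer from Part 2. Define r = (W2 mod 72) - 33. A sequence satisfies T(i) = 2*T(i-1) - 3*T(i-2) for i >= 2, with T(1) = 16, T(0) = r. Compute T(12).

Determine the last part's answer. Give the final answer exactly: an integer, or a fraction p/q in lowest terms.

Part 1: total draws C(16,5) = 4368; favorable C(8,4)*C(8,1) = 560; P = 5/39; answer 5/39
Part 2: W1 = 5/39; threaded value p + q = 44; m = 5; cross terms: (-37*5 - 36*-19)=499, (36*18 - -26*5)=778, (-26*-19 - -37*18)=1160; twice the area = |2437| = 2437; area = 2437/2; boundary points = 1 + 1 + 1 = 3; strictly interior points = area - boundary/2 + 1 = 1218; answer 1218
Part 3: W2 = 1218; r = 33; T(2) = 2*(16) - 3*(33) = -67; iterating: T(2)=-67, T(3)=-182, T(4)=-163, T(5)=220, T(6)=929, T(7)=1198, T(8)=-391, T(9)=-4376, T(10)=-7579, T(11)=-2030, T(12)=18677; answer 18677

18677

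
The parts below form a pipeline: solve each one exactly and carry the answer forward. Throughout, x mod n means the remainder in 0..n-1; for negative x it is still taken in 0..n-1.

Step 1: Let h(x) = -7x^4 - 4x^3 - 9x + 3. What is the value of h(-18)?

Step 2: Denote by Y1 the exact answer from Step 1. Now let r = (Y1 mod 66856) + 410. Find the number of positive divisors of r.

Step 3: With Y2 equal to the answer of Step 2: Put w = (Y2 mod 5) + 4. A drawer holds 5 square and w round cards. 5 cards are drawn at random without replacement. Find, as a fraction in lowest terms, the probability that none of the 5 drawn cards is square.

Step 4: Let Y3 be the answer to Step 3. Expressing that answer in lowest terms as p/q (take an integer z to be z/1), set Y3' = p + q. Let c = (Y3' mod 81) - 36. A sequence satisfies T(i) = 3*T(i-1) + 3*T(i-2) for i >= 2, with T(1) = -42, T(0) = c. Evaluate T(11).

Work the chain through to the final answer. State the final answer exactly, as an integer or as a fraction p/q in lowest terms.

-16901865

Step 1: -7*(-18)^4 - 4*(-18)^3 - 9*(-18)^1 + 3 = (-734832) + (23328) + (162) + (3) = -711339; answer -711339
Step 2: Y1 = -711339; r = 24487; 24487 = 47 * 521; number of divisors = (1+1) * (1+1) = 4; answer 4
Step 3: Y2 = 4; w = 8; total draws C(13,5) = 1287; favorable C(8,5) = 56; P = 56/1287; answer 56/1287
Step 4: Y3 = 56/1287; threaded value p + q = 1343; c = 11; T(2) = 3*(-42) + 3*(11) = -93; iterating: T(2)=-93, T(3)=-405, T(4)=-1494, T(5)=-5697, T(6)=-21573, T(7)=-81810, T(8)=-310149, T(9)=-1175877, T(10)=-4458078, T(11)=-16901865; answer -16901865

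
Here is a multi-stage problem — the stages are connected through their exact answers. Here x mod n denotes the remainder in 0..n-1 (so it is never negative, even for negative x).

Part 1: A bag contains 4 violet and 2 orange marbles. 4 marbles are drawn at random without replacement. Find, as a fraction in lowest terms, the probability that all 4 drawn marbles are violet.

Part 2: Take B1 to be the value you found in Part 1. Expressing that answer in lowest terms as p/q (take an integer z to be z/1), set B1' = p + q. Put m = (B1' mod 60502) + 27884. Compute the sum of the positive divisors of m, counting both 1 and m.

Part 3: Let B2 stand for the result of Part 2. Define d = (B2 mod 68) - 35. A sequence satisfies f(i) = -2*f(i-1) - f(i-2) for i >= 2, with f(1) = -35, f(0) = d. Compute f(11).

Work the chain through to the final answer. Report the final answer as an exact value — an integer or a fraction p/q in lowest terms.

Part 1: total draws C(6,4) = 15; favorable C(4,4) = 1; P = 1/15; answer 1/15
Part 2: B1 = 1/15; threaded value p + q = 16; m = 27900; 27900 = 2^2 * 3^2 * 5^2 * 31; sigma = (1 + 2 + 4) * (1 + 3 + 9) * (1 + 5 + 25) * (1 + 31) = 7 * 13 * 31 * 32 = 90272; answer 90272
Part 3: B2 = 90272; d = 1; f(2) = -2*(-35) - 1*(1) = 69; iterating: f(2)=69, f(3)=-103, f(4)=137, f(5)=-171, f(6)=205, f(7)=-239, f(8)=273, f(9)=-307, f(10)=341, f(11)=-375; answer -375

-375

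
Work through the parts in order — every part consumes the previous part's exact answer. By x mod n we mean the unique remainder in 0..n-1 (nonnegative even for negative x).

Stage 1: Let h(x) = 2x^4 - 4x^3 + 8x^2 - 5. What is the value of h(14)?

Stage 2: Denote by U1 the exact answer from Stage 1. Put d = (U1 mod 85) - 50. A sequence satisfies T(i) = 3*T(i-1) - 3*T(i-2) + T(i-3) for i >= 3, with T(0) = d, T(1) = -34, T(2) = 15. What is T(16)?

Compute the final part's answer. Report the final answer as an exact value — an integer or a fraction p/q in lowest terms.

5636

Stage 1: 2*(14)^4 - 4*(14)^3 + 8*(14)^2 - 5 = (76832) + (-10976) + (1568) + (-5) = 67419; answer 67419
Stage 2: U1 = 67419; d = -36; T(3) = 3*(15) - 3*(-34) + 1*(-36) = 111; iterating: T(3)=111, T(4)=254, T(5)=444, T(6)=681, T(7)=965, T(8)=1296, T(9)=1674, T(10)=2099, T(11)=2571, T(12)=3090, T(13)=3656, T(14)=4269, T(15)=4929, T(16)=5636; answer 5636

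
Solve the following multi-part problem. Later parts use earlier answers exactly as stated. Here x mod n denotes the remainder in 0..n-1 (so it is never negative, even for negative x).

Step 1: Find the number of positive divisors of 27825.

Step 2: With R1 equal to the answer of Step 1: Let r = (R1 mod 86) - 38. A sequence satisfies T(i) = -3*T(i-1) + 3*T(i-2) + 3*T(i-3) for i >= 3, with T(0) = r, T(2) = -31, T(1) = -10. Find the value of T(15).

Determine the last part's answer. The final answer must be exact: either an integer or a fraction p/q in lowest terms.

Step 1: 27825 = 3 * 5^2 * 7 * 53; number of divisors = (1+1) * (2+1) * (1+1) * (1+1) = 24; answer 24
Step 2: R1 = 24; r = -14; T(3) = -3*(-31) + 3*(-10) + 3*(-14) = 21; iterating: T(3)=21, T(4)=-186, T(5)=528, T(6)=-2079, T(7)=7263, T(8)=-26442, T(9)=94878, T(10)=-342171, T(11)=1231821, T(12)=-4437342, T(13)=15980976, T(14)=-57559491, T(15)=207309375; answer 207309375

207309375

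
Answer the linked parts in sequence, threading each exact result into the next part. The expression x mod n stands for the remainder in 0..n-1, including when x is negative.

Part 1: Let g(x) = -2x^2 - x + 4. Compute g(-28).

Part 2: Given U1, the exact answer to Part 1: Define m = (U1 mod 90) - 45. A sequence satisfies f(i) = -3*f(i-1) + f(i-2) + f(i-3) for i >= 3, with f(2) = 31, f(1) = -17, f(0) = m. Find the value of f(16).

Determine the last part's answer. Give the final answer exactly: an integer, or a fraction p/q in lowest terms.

Part 1: -2*(-28)^2 - 1*(-28)^1 + 4 = (-1568) + (28) + (4) = -1536; answer -1536
Part 2: U1 = -1536; m = 39; f(3) = -3*(31) + 1*(-17) + 1*(39) = -71; iterating: f(3)=-71, f(4)=227, f(5)=-721, f(6)=2319, f(7)=-7451, f(8)=23951, f(9)=-76985, f(10)=247455, f(11)=-795399, f(12)=2556667, f(13)=-8217945, f(14)=26415103, f(15)=-84906587, f(16)=272916919; answer 272916919

272916919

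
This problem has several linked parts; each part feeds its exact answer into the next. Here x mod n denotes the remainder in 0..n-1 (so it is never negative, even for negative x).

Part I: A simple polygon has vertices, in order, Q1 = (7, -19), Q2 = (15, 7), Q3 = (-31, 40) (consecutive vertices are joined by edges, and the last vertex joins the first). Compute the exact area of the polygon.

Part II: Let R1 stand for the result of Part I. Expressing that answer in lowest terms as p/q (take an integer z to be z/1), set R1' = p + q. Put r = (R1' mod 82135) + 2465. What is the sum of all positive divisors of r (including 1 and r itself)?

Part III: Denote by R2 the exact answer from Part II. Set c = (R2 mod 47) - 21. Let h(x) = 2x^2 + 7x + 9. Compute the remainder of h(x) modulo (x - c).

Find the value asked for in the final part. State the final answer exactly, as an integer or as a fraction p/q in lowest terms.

Part I: cross terms: (7*7 - 15*-19)=334, (15*40 - -31*7)=817, (-31*-19 - 7*40)=309; twice the area = |1460| = 1460; area = 730; answer 730
Part II: R1 = 730; threaded value p + q = 731; r = 3196; 3196 = 2^2 * 17 * 47; sigma = (1 + 2 + 4) * (1 + 17) * (1 + 47) = 7 * 18 * 48 = 6048; answer 6048
Part III: R2 = 6048; c = 11; remainder = value at the root: 2*(11)^2 + 7*(11)^1 + 9 = (242) + (77) + (9) = 328; answer 328

328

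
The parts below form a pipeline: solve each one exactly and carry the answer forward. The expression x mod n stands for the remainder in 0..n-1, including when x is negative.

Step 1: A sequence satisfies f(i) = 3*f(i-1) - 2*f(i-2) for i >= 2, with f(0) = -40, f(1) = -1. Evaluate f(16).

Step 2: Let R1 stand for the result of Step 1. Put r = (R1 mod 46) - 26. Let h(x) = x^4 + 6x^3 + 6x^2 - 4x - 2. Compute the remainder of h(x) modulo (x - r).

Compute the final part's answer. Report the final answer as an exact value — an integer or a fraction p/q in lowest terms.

663

Step 1: f(2) = 3*(-1) - 2*(-40) = 77; iterating: f(2)=77, f(3)=233, f(4)=545, f(5)=1169, f(6)=2417, f(7)=4913, f(8)=9905, f(9)=19889, f(10)=39857, f(11)=79793, f(12)=159665, f(13)=319409, f(14)=638897, f(15)=1277873, f(16)=2555825; answer 2555825
Step 2: R1 = 2555825; r = -7; remainder = value at the root: 1*(-7)^4 + 6*(-7)^3 + 6*(-7)^2 - 4*(-7)^1 - 2 = (2401) + (-2058) + (294) + (28) + (-2) = 663; answer 663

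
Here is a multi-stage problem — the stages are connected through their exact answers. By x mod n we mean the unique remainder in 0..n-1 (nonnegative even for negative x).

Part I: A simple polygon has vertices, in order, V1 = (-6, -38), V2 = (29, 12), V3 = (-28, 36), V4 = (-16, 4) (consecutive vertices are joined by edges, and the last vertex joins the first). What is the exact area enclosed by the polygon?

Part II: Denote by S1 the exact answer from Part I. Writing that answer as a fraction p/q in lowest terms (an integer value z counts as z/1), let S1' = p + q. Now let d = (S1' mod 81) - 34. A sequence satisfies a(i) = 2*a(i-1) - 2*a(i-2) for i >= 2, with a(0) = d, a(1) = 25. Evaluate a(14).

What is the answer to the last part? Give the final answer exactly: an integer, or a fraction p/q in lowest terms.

-768

Part I: cross terms: (-6*12 - 29*-38)=1030, (29*36 - -28*12)=1380, (-28*4 - -16*36)=464, (-16*-38 - -6*4)=632; twice the area = |3506| = 3506; area = 1753; answer 1753
Part II: S1 = 1753; threaded value p + q = 1754; d = 19; a(2) = 2*(25) - 2*(19) = 12; iterating: a(2)=12, a(3)=-26, a(4)=-76, a(5)=-100, a(6)=-48, a(7)=104, a(8)=304, a(9)=400, a(10)=192, a(11)=-416, a(12)=-1216, a(13)=-1600, a(14)=-768; answer -768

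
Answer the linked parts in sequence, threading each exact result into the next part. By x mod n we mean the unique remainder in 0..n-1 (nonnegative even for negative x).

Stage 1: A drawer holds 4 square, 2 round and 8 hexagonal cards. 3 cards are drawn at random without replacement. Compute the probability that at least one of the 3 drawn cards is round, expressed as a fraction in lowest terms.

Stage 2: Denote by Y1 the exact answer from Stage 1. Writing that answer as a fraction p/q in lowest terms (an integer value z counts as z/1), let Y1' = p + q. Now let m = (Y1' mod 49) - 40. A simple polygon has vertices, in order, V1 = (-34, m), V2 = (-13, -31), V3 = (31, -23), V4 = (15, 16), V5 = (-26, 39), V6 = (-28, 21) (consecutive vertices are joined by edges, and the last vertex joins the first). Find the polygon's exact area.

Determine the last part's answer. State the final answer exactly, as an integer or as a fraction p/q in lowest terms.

5581/2

Stage 1: total draws C(14,3) = 364; complement C(12,3) = 220; favorable 364 - 220 = 144; P = 36/91; answer 36/91
Stage 2: Y1 = 36/91; threaded value p + q = 127; m = -11; cross terms: (-34*-31 - -13*-11)=911, (-13*-23 - 31*-31)=1260, (31*16 - 15*-23)=841, (15*39 - -26*16)=1001, (-26*21 - -28*39)=546, (-28*-11 - -34*21)=1022; twice the area = |5581| = 5581; area = 5581/2; answer 5581/2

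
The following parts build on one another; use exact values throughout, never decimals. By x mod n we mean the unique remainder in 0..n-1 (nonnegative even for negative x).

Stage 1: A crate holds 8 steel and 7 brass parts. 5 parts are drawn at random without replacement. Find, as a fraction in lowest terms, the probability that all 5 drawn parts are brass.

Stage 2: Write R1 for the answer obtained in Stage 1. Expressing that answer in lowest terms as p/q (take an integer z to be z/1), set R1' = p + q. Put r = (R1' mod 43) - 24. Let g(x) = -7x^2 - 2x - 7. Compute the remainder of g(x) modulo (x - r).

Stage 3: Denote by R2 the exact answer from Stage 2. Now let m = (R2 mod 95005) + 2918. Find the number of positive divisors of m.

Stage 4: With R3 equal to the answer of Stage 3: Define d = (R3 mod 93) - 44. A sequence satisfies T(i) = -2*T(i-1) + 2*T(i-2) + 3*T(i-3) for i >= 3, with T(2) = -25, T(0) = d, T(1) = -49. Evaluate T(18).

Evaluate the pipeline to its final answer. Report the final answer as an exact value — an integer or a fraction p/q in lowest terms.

Stage 1: total draws C(15,5) = 3003; favorable C(7,5) = 21; P = 1/143; answer 1/143
Stage 2: R1 = 1/143; threaded value p + q = 144; r = -9; remainder = value at the root: -7*(-9)^2 - 2*(-9)^1 - 7 = (-567) + (18) + (-7) = -556; answer -556
Stage 3: R2 = -556; m = 97367; 97367 is prime, so its only divisors are 1 and 97367; count = 2; answer 2
Stage 4: R3 = 2; d = -42; T(3) = -2*(-25) + 2*(-49) + 3*(-42) = -174; iterating: T(3)=-174, T(4)=151, T(5)=-725, T(6)=1230, T(7)=-3457, T(8)=7199, T(9)=-17622, T(10)=39271, T(11)=-92189, T(12)=210054, T(13)=-486673, T(14)=1116887, T(15)=-2576958, T(16)=5927671, T(17)=-13658597, T(18)=31441662; answer 31441662

31441662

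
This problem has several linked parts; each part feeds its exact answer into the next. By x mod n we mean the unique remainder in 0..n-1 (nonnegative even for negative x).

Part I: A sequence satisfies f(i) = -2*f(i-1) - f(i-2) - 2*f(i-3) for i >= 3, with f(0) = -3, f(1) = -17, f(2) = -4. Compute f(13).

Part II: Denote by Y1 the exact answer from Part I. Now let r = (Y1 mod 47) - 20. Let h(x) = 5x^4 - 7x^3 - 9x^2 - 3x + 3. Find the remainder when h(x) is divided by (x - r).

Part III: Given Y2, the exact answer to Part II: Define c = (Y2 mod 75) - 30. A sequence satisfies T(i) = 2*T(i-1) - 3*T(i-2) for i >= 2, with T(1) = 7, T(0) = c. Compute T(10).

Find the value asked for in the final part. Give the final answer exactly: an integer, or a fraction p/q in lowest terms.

Part I: f(3) = -2*(-4) - 1*(-17) - 2*(-3) = 31; iterating: f(3)=31, f(4)=-24, f(5)=25, f(6)=-88, f(7)=199, f(8)=-360, f(9)=697, f(10)=-1432, f(11)=2887, f(12)=-5736, f(13)=11449; answer 11449
Part II: Y1 = 11449; r = 8; remainder = value at the root: 5*(8)^4 - 7*(8)^3 - 9*(8)^2 - 3*(8)^1 + 3 = (20480) + (-3584) + (-576) + (-24) + (3) = 16299; answer 16299
Part III: Y2 = 16299; c = -6; T(2) = 2*(7) - 3*(-6) = 32; iterating: T(2)=32, T(3)=43, T(4)=-10, T(5)=-149, T(6)=-268, T(7)=-89, T(8)=626, T(9)=1519, T(10)=1160; answer 1160

1160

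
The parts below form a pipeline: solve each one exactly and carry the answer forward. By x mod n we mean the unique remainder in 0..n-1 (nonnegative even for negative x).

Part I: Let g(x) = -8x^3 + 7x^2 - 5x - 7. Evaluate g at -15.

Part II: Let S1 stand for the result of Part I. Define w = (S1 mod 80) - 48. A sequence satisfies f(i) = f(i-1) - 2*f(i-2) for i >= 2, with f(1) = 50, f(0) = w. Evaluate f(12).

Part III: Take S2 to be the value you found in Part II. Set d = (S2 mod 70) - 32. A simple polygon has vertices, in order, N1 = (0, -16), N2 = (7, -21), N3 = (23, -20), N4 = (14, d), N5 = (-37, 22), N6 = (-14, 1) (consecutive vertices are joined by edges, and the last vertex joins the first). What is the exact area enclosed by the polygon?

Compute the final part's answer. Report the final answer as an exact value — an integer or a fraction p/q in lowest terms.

1309

Part I: -8*(-15)^3 + 7*(-15)^2 - 5*(-15)^1 - 7 = (27000) + (1575) + (75) + (-7) = 28643; answer 28643
Part II: S1 = 28643; w = -45; f(2) = 1*(50) - 2*(-45) = 140; iterating: f(2)=140, f(3)=40, f(4)=-240, f(5)=-320, f(6)=160, f(7)=800, f(8)=480, f(9)=-1120, f(10)=-2080, f(11)=160, f(12)=4320; answer 4320
Part III: S2 = 4320; d = 18; cross terms: (0*-21 - 7*-16)=112, (7*-20 - 23*-21)=343, (23*18 - 14*-20)=694, (14*22 - -37*18)=974, (-37*1 - -14*22)=271, (-14*-16 - 0*1)=224; twice the area = |2618| = 2618; area = 1309; answer 1309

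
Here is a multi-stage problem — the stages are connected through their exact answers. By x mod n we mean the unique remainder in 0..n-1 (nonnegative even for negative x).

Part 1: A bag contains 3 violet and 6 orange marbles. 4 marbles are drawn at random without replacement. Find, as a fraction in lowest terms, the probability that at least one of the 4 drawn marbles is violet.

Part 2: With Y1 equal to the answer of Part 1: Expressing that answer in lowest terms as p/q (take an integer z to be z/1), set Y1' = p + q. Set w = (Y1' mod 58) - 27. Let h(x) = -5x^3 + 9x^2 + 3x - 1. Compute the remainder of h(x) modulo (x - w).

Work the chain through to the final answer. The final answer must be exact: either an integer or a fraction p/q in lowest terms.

Part 1: total draws C(9,4) = 126; complement C(6,4) = 15; favorable 126 - 15 = 111; P = 37/42; answer 37/42
Part 2: Y1 = 37/42; threaded value p + q = 79; w = -6; remainder = value at the root: -5*(-6)^3 + 9*(-6)^2 + 3*(-6)^1 - 1 = (1080) + (324) + (-18) + (-1) = 1385; answer 1385

1385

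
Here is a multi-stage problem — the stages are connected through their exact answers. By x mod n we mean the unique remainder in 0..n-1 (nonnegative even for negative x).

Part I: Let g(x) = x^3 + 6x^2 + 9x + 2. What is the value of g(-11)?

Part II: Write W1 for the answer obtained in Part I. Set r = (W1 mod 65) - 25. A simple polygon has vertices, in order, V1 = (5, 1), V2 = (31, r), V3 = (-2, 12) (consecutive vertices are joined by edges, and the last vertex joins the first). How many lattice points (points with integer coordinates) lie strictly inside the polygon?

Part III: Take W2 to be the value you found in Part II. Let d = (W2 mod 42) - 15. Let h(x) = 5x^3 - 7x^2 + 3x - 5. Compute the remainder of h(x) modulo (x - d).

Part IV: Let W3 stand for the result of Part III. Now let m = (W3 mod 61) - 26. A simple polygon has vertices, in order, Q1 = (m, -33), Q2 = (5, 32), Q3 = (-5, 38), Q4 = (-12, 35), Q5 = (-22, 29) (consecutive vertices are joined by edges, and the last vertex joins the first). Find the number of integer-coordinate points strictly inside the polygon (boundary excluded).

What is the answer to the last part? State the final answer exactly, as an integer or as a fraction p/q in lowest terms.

Part I: 1*(-11)^3 + 6*(-11)^2 + 9*(-11)^1 + 2 = (-1331) + (726) + (-99) + (2) = -702; answer -702
Part II: W1 = -702; r = -12; cross terms: (5*-12 - 31*1)=-91, (31*12 - -2*-12)=348, (-2*1 - 5*12)=-62; twice the area = |195| = 195; area = 195/2; boundary points = 13 + 3 + 1 = 17; strictly interior points = area - boundary/2 + 1 = 90; answer 90
Part III: W2 = 90; d = -9; remainder = value at the root: 5*(-9)^3 - 7*(-9)^2 + 3*(-9)^1 - 5 = (-3645) + (-567) + (-27) + (-5) = -4244; answer -4244
Part IV: W3 = -4244; m = 0; cross terms: (0*32 - 5*-33)=165, (5*38 - -5*32)=350, (-5*35 - -12*38)=281, (-12*29 - -22*35)=422, (-22*-33 - 0*29)=726; twice the area = |1944| = 1944; area = 972; boundary points = 5 + 2 + 1 + 2 + 2 = 12; strictly interior points = area - boundary/2 + 1 = 967; answer 967

967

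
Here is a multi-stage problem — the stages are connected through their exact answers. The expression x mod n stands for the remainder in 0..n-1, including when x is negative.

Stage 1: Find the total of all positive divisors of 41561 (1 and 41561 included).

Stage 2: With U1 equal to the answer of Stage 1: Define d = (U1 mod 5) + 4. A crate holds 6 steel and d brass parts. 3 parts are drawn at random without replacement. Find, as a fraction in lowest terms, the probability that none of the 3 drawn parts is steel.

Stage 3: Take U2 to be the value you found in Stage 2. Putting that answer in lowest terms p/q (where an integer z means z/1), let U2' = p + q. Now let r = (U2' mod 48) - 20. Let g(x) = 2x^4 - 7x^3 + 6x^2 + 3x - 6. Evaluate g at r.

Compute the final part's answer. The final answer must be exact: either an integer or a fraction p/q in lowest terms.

Stage 1: 41561 = 13 * 23 * 139; sigma = (1 + 13) * (1 + 23) * (1 + 139) = 14 * 24 * 140 = 47040; answer 47040
Stage 2: U1 = 47040; d = 4; total draws C(10,3) = 120; favorable C(4,3) = 4; P = 1/30; answer 1/30
Stage 3: U2 = 1/30; threaded value p + q = 31; r = 11; 2*(11)^4 - 7*(11)^3 + 6*(11)^2 + 3*(11)^1 - 6 = (29282) + (-9317) + (726) + (33) + (-6) = 20718; answer 20718

20718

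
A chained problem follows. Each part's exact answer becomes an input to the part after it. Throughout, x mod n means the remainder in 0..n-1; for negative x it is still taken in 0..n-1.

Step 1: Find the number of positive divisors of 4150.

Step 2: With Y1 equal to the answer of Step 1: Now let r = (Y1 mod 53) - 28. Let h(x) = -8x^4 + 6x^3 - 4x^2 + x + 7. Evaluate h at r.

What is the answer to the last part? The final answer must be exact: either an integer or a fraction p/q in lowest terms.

Step 1: 4150 = 2 * 5^2 * 83; number of divisors = (1+1) * (2+1) * (1+1) = 12; answer 12
Step 2: Y1 = 12; r = -16; -8*(-16)^4 + 6*(-16)^3 - 4*(-16)^2 + 1*(-16)^1 + 7 = (-524288) + (-24576) + (-1024) + (-16) + (7) = -549897; answer -549897

-549897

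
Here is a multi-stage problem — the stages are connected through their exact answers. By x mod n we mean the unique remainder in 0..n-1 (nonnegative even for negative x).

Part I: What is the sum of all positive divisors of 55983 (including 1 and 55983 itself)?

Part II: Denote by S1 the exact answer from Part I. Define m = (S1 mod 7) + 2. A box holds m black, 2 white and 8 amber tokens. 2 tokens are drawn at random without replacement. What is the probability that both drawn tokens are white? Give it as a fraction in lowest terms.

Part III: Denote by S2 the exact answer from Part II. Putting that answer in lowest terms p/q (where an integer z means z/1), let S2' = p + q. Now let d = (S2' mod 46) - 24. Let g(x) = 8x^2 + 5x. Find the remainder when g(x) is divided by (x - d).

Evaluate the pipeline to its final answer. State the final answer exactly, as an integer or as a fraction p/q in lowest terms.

Part I: 55983 = 3 * 18661; sigma = (1 + 3) * (1 + 18661) = 4 * 18662 = 74648; answer 74648
Part II: S1 = 74648; m = 2; total draws C(12,2) = 66; favorable C(2,2) = 1; P = 1/66; answer 1/66
Part III: S2 = 1/66; threaded value p + q = 67; d = -3; remainder = value at the root: 8*(-3)^2 + 5*(-3)^1 = (72) + (-15) = 57; answer 57

57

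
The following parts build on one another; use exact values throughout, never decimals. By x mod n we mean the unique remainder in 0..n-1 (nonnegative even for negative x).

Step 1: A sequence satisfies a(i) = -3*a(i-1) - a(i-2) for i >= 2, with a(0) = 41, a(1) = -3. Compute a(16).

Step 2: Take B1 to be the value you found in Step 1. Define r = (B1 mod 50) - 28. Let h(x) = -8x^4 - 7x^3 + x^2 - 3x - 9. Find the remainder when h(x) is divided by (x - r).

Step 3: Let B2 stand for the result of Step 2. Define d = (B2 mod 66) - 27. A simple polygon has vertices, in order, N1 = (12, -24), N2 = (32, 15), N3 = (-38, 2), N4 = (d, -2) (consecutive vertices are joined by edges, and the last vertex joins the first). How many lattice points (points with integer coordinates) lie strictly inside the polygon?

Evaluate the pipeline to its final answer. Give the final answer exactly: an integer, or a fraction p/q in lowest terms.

1108

Step 1: a(2) = -3*(-3) - 1*(41) = -32; iterating: a(2)=-32, a(3)=99, a(4)=-265, a(5)=696, a(6)=-1823, a(7)=4773, a(8)=-12496, a(9)=32715, a(10)=-85649, a(11)=224232, a(12)=-587047, a(13)=1536909, a(14)=-4023680, a(15)=10534131, a(16)=-27578713; answer -27578713
Step 2: B1 = -27578713; r = 9; remainder = value at the root: -8*(9)^4 - 7*(9)^3 + 1*(9)^2 - 3*(9)^1 - 9 = (-52488) + (-5103) + (81) + (-27) + (-9) = -57546; answer -57546
Step 3: B2 = -57546; d = -21; cross terms: (12*15 - 32*-24)=948, (32*2 - -38*15)=634, (-38*-2 - -21*2)=118, (-21*-24 - 12*-2)=528; twice the area = |2228| = 2228; area = 1114; boundary points = 1 + 1 + 1 + 11 = 14; strictly interior points = area - boundary/2 + 1 = 1108; answer 1108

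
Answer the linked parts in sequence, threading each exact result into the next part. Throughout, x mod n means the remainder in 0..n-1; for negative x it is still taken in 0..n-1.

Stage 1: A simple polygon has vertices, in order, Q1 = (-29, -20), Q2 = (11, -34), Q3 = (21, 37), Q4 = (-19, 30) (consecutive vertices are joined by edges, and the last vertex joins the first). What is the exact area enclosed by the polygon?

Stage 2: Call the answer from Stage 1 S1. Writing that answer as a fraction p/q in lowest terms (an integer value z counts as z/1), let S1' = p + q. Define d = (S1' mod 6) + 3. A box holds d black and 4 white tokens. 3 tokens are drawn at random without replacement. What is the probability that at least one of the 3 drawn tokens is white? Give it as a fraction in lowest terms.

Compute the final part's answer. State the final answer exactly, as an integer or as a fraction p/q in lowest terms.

Stage 1: cross terms: (-29*-34 - 11*-20)=1206, (11*37 - 21*-34)=1121, (21*30 - -19*37)=1333, (-19*-20 - -29*30)=1250; twice the area = |4910| = 4910; area = 2455; answer 2455
Stage 2: S1 = 2455; threaded value p + q = 2456; d = 5; total draws C(9,3) = 84; complement C(5,3) = 10; favorable 84 - 10 = 74; P = 37/42; answer 37/42

37/42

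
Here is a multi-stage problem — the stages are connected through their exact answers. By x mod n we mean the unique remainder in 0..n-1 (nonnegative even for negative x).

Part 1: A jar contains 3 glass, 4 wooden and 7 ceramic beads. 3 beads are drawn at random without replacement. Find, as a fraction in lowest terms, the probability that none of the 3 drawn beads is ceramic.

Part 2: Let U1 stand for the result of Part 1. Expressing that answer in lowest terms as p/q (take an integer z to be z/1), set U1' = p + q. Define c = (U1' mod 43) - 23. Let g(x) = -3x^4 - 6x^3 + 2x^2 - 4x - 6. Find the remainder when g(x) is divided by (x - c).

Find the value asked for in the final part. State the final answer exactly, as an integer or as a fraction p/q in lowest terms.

-15117

Part 1: total draws C(14,3) = 364; favorable C(7,3) = 35; P = 5/52; answer 5/52
Part 2: U1 = 5/52; threaded value p + q = 57; c = -9; remainder = value at the root: -3*(-9)^4 - 6*(-9)^3 + 2*(-9)^2 - 4*(-9)^1 - 6 = (-19683) + (4374) + (162) + (36) + (-6) = -15117; answer -15117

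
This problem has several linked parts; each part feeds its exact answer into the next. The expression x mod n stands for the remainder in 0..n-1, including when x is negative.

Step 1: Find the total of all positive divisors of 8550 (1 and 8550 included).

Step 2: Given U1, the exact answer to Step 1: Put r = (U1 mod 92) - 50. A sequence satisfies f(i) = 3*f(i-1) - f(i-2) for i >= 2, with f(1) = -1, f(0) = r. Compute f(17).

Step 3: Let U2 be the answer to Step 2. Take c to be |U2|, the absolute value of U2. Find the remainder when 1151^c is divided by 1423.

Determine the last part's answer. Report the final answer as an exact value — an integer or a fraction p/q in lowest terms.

879

Step 1: 8550 = 2 * 3^2 * 5^2 * 19; sigma = (1 + 2) * (1 + 3 + 9) * (1 + 5 + 25) * (1 + 19) = 3 * 13 * 31 * 20 = 24180; answer 24180
Step 2: U1 = 24180; r = 26; f(2) = 3*(-1) - 1*(26) = -29; iterating: f(2)=-29, f(3)=-86, f(4)=-229, f(5)=-601, f(6)=-1574, f(7)=-4121, f(8)=-10789, f(9)=-28246, f(10)=-73949, f(11)=-193601, f(12)=-506854, f(13)=-1326961, f(14)=-3474029, f(15)=-9095126, f(16)=-23811349, f(17)=-62338921; answer -62338921
Step 3: U2 = -62338921; c = 62338921; squarings mod 1423: 1151^1=1151, 1151^2=1411, 1151^4=144, 1151^8=814, 1151^16=901, 1151^32=691, 1151^64=776, 1151^128=247, 1151^256=1243, 1151^512=1094, 1151^1024=93, 1151^2048=111, 1151^4096=937, 1151^8192=1401, 1151^16384=484, 1151^32768=884, 1151^65536=229, 1151^131072=1213, 1151^262144=1410, 1151^524288=169, 1151^1048576=101, 1151^2097152=240, 1151^4194304=680, 1151^8388608=1348, 1151^16777216=1356, 1151^33554432=220; 1151^62338921 = 1151^1 * 1151^8 * 1151^32 * 1151^64 * 1151^256 * 1151^512 * 1151^1024 * 1151^4096 * 1151^8192 * 1151^65536 * 1151^131072 * 1151^262144 * 1151^1048576 * 1151^2097152 * 1151^8388608 * 1151^16777216 * 1151^33554432 = 879 (mod 1423); answer 879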